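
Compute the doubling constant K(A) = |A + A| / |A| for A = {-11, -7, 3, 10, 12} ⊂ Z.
K = |A + A| / |A| = 15/5 = 3

Enumerate A + A = {a + b : a, b ∈ A}. With |A| = 5, there are |A|^2 = 25 ordered sum pairs; collecting distinct values, A + A = {-22, -18, -14, -8, -4, -1, 1, 3, 5, 6, 13, 15, 20, 22, 24}, so |A + A| = 15. Thus K = 15/5 = 3. For comparison, the minimum possible |A + A| over all 5-element sets is 2·5 − 1 = 9 (so min K = 9/5), attained only by arithmetic progressions.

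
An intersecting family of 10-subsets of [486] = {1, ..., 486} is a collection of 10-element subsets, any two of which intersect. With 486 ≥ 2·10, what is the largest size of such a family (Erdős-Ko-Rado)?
max |F| = C(485, 9) = 3797399939827268060

The Erdős-Ko-Rado theorem states: for n ≥ 2k, an intersecting family of k-subsets of an n-element set has size at most C(n − 1, k − 1), with equality for 'star' families {A ⊆ [n] : |A| = k, i ∈ A} (fix an element i). For n = 486, k = 10: C(485, 9) = 3797399939827268060.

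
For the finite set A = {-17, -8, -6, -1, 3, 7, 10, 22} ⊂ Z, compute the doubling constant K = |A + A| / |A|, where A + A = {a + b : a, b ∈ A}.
K = |A + A| / |A| = 31/8

Enumerate A + A = {a + b : a, b ∈ A}. With |A| = 8, there are |A|^2 = 64 ordered sum pairs; collecting distinct values, A + A = {-34, -25, -23, -18, -16, -14, -12, -10, -9, -7, -5, -3, -2, -1, 1, 2, 4, 5, 6, 9, 10, 13, 14, 16, 17, 20, 21, 25, 29, 32, 44}, so |A + A| = 31. Thus K = 31/8. For comparison, the minimum possible |A + A| over all 8-element sets is 2·8 − 1 = 15 (so min K = 15/8), attained only by arithmetic progressions.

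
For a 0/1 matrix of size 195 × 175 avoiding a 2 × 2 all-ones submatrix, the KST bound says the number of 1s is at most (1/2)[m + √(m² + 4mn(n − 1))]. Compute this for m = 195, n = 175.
z(195, 175; 2, 2) ≤ (1/2)[195 + √(195² + 4·195·175·174)] = (1/2)[195 + √23789025] = 2536.1997

Kővári–Sós–Turán: let r_1, ..., r_195 be the row sums and z = Σ r_i the total number of 1s. Each pair of columns can share at most one row with both entries 1 (else a 2×2 all-ones block appears), so Σ_i C(r_i, 2) ≤ C(175, 2) = 15225. By convexity Σ_i C(r_i, 2) ≥ 195·C(z/195, 2) = z(z − 195)/(2·195), giving z² − 195z − 195·175·174 ≤ 0 and hence z ≤ (1/2)[195 + √(38025 + 4·5937750)] = (1/2)[195 + √23789025] ≈ (1/2)(195 + 4877.3994) = 2536.1997.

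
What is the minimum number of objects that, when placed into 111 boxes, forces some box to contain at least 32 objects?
n = (32 − 1)·111 + 1 = 3442

By the generalised pigeonhole principle, to guarantee some box contains ≥ r objects we need more than (r − 1) · k objects total. Threshold: n = (r − 1) · k + 1. With r = 32 and k = 111: n = 31 · 111 + 1 = 3441 + 1 = 3442. For n = 3441 = 31 · 111, we can put exactly 31 objects in every box, avoiding 32 in any single one — so 3442 is tight.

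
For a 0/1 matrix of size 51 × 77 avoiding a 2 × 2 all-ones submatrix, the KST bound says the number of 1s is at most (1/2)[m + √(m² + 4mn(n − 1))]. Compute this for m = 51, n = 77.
z(51, 77; 2, 2) ≤ (1/2)[51 + √(51² + 4·51·77·76)] = (1/2)[51 + √1196409] = 572.4024

Kővári–Sós–Turán: let r_1, ..., r_51 be the row sums and z = Σ r_i the total number of 1s. Each pair of columns can share at most one row with both entries 1 (else a 2×2 all-ones block appears), so Σ_i C(r_i, 2) ≤ C(77, 2) = 2926. By convexity Σ_i C(r_i, 2) ≥ 51·C(z/51, 2) = z(z − 51)/(2·51), giving z² − 51z − 51·77·76 ≤ 0 and hence z ≤ (1/2)[51 + √(2601 + 4·298452)] = (1/2)[51 + √1196409] ≈ (1/2)(51 + 1093.8048) = 572.4024.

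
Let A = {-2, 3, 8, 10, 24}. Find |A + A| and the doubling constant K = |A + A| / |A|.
K = |A + A| / |A| = 14/5

Enumerate A + A = {a + b : a, b ∈ A}. With |A| = 5, there are |A|^2 = 25 ordered sum pairs; collecting distinct values, A + A = {-4, 1, 6, 8, 11, 13, 16, 18, 20, 22, 27, 32, 34, 48}, so |A + A| = 14. Thus K = 14/5. For comparison, the minimum possible |A + A| over all 5-element sets is 2·5 − 1 = 9 (so min K = 9/5), attained only by arithmetic progressions.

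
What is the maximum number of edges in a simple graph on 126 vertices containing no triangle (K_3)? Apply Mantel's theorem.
ex(126, K_3) = ⌊126^2/4⌋ = 3969

Mantel (1907): a triangle-free graph on n vertices has at most ⌊n^2/4⌋ edges, with equality for the complete bipartite graph K_{⌊n/2⌋, ⌈n/2⌉}. For n = 126: ⌊126^2/4⌋ = ⌊15876/4⌋ = 3969. The extremal graph is K_{63, 63}, which has 63·63 = 3969 edges.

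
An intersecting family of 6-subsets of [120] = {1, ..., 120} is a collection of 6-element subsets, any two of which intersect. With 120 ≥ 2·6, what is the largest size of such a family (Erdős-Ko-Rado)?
max |F| = C(119, 5) = 182637273

Erdős-Ko-Rado (1961): when n ≥ 2k, max |F| = C(n−1, k−1). The bound is attained by the star {A : i ∈ A} for any fixed i ∈ [n]. Here C(120−1, 6−1) = C(119, 5) = 182637273.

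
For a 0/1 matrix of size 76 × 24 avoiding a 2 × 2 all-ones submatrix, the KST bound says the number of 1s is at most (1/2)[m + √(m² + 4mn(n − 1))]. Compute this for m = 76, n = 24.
z(76, 24; 2, 2) ≤ (1/2)[76 + √(76² + 4·76·24·23)] = (1/2)[76 + √173584] = 246.3171

Kővári–Sós–Turán: let r_1, ..., r_76 be the row sums and z = Σ r_i the total number of 1s. Each pair of columns can share at most one row with both entries 1 (else a 2×2 all-ones block appears), so Σ_i C(r_i, 2) ≤ C(24, 2) = 276. By convexity Σ_i C(r_i, 2) ≥ 76·C(z/76, 2) = z(z − 76)/(2·76), giving z² − 76z − 76·24·23 ≤ 0 and hence z ≤ (1/2)[76 + √(5776 + 4·41952)] = (1/2)[76 + √173584] ≈ (1/2)(76 + 416.6341) = 246.3171.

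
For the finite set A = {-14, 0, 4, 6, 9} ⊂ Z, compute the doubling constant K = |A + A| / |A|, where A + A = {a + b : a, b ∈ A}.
K = |A + A| / |A| = 15/5 = 3

Enumerate A + A = {a + b : a, b ∈ A}. With |A| = 5, there are |A|^2 = 25 ordered sum pairs; collecting distinct values, A + A = {-28, -14, -10, -8, -5, 0, 4, 6, 8, 9, 10, 12, 13, 15, 18}, so |A + A| = 15. Thus K = 15/5 = 3. For comparison, the minimum possible |A + A| over all 5-element sets is 2·5 − 1 = 9 (so min K = 9/5), attained only by arithmetic progressions.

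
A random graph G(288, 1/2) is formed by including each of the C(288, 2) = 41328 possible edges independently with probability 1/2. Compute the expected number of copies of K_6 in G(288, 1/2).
E[# K_6] = C(288, 6) · (1/2)^C(6, 2) = 752068773456 / 2^15 = 47004298341/2048 ≈ 22951317.549316

For each 6-subset S of vertices (there are C(288, 6) = 752068773456 such S), let X_S = 1 if S induces a K_6 (all C(6, 2) = 15 edges present). Then P(X_S = 1) = (1/2)^15 = 1/32768. By linearity of expectation, E[# K_6] = C(288, 6) · (1/2)^15 = 752068773456 / 32768 = 47004298341/2048 ≈ 22951317.549316.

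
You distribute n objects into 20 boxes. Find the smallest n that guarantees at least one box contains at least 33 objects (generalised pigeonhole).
n = (33 − 1)·20 + 1 = 641

By the generalised pigeonhole principle, to guarantee some box contains ≥ r objects we need more than (r − 1) · k objects total. Threshold: n = (r − 1) · k + 1. With r = 33 and k = 20: n = 32 · 20 + 1 = 640 + 1 = 641. For n = 640 = 32 · 20, we can put exactly 32 objects in every box, avoiding 33 in any single one — so 641 is tight.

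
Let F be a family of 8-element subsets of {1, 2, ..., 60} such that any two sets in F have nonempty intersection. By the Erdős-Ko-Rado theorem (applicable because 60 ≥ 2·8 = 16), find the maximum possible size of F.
max |F| = C(59, 7) = 341149446

Erdős-Ko-Rado (1961): when n ≥ 2k, max |F| = C(n−1, k−1). The bound is attained by the star {A : i ∈ A} for any fixed i ∈ [n]. Here C(60−1, 8−1) = C(59, 7) = 341149446.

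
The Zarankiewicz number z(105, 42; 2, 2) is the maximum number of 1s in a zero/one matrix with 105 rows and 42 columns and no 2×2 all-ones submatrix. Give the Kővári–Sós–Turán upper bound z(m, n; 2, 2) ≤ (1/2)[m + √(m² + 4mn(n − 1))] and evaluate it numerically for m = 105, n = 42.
z(105, 42; 2, 2) ≤ (1/2)[105 + √(105² + 4·105·42·41)] = (1/2)[105 + √734265] = 480.9463

Kővári–Sós–Turán: let r_1, ..., r_105 be the row sums and z = Σ r_i the total number of 1s. Each pair of columns can share at most one row with both entries 1 (else a 2×2 all-ones block appears), so Σ_i C(r_i, 2) ≤ C(42, 2) = 861. By convexity Σ_i C(r_i, 2) ≥ 105·C(z/105, 2) = z(z − 105)/(2·105), giving z² − 105z − 105·42·41 ≤ 0 and hence z ≤ (1/2)[105 + √(11025 + 4·180810)] = (1/2)[105 + √734265] ≈ (1/2)(105 + 856.8926) = 480.9463.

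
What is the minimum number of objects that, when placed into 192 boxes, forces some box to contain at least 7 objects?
n = (7 − 1)·192 + 1 = 1153

By the generalised pigeonhole principle, to guarantee some box contains ≥ r objects we need more than (r − 1) · k objects total. Threshold: n = (r − 1) · k + 1. With r = 7 and k = 192: n = 6 · 192 + 1 = 1152 + 1 = 1153. For n = 1152 = 6 · 192, we can put exactly 6 objects in every box, avoiding 7 in any single one — so 1153 is tight.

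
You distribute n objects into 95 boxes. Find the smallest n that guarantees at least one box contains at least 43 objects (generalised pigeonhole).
n = (43 − 1)·95 + 1 = 3991

By the generalised pigeonhole principle, to guarantee some box contains ≥ r objects we need more than (r − 1) · k objects total. Threshold: n = (r − 1) · k + 1. With r = 43 and k = 95: n = 42 · 95 + 1 = 3990 + 1 = 3991. For n = 3990 = 42 · 95, we can put exactly 42 objects in every box, avoiding 43 in any single one — so 3991 is tight.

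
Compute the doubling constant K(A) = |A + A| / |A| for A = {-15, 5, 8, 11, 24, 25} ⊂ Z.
K = |A + A| / |A| = 19/6

Enumerate A + A = {a + b : a, b ∈ A}. With |A| = 6, there are |A|^2 = 36 ordered sum pairs; collecting distinct values, A + A = {-30, -10, -7, -4, 9, 10, 13, 16, 19, 22, 29, 30, 32, 33, 35, 36, 48, 49, 50}, so |A + A| = 19. Thus K = 19/6. For comparison, the minimum possible |A + A| over all 6-element sets is 2·6 − 1 = 11 (so min K = 11/6), attained only by arithmetic progressions.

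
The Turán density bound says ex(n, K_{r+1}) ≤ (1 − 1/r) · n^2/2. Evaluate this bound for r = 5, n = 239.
Turán density bound = (4/5) · 239^2/2 = 114242/5 ≈ 22848.4

Turán's theorem: ex(n, K_{r+1}) is achieved by the complete r-partite Turán graph T(n, r) with parts as balanced as possible, and is at most (1 − 1/r) · n^2/2. For r = 5, n = 239: the density bound is (4/5) · 57121/2 = 114242/5 ≈ 22848.4. The integer-valued extremum is e(T(239, 5)) = 22848, which is strictly less than the density bound 114242/5 since 5 ∤ 239 (the parts of T(239, 5) cannot all be equal).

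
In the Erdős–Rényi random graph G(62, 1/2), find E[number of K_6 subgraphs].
E[# K_6] = C(62, 6) · (1/2)^C(6, 2) = 61474519 / 2^15 ≈ 1876.053436

For each 6-subset S of vertices (there are C(62, 6) = 61474519 such S), let X_S = 1 if S induces a K_6 (all C(6, 2) = 15 edges present). Then P(X_S = 1) = (1/2)^15 = 1/32768. By linearity of expectation, E[# K_6] = C(62, 6) · (1/2)^15 = 61474519 / 32768 ≈ 1876.053436.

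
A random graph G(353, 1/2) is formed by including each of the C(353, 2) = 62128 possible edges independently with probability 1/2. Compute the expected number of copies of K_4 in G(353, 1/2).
E[# K_4] = C(353, 4) · (1/2)^C(4, 2) = 636035400 / 2^6 = 79504425/8 = 9938053.125

For each 4-subset S of vertices (there are C(353, 4) = 636035400 such S), let X_S = 1 if S induces a K_4 (all C(4, 2) = 6 edges present). Then P(X_S = 1) = (1/2)^6 = 1/64. By linearity of expectation, E[# K_4] = C(353, 4) · (1/2)^6 = 636035400 / 64 = 79504425/8 = 9938053.125.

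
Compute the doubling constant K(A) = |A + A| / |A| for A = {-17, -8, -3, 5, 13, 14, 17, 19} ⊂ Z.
K = |A + A| / |A| = 32/8 = 4

Enumerate A + A = {a + b : a, b ∈ A}. With |A| = 8, there are |A|^2 = 64 ordered sum pairs; collecting distinct values, A + A = {-34, -25, -20, -16, -12, -11, -6, -4, -3, 0, 2, 5, 6, 9, 10, 11, 14, 16, 18, 19, 22, 24, 26, 27, 28, 30, 31, 32, 33, 34, 36, 38}, so |A + A| = 32. Thus K = 32/8 = 4. For comparison, the minimum possible |A + A| over all 8-element sets is 2·8 − 1 = 15 (so min K = 15/8), attained only by arithmetic progressions.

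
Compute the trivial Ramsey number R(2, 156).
R(2, 156) = 156

R(2, k) = k for all k ≥ 2: in a 2-colouring of K_k, either some edge is red (a red K_2) or all edges are blue (a blue K_k). And K_{155} coloured all-blue has no blue K_156, so R(2, 156) > 155. Hence R(2, 156) = 156.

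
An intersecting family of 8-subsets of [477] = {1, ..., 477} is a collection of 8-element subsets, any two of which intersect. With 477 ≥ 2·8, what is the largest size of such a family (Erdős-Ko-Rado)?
max |F| = C(476, 7) = 1050921487860200

Erdős-Ko-Rado (1961): when n ≥ 2k, max |F| = C(n−1, k−1). The bound is attained by the star {A : i ∈ A} for any fixed i ∈ [n]. Here C(477−1, 8−1) = C(476, 7) = 1050921487860200.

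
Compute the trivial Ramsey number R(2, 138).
R(2, 138) = 138

R(2, k) = k for all k ≥ 2: in a 2-colouring of K_k, either some edge is red (a red K_2) or all edges are blue (a blue K_k). And K_{137} coloured all-blue has no blue K_138, so R(2, 138) > 137. Hence R(2, 138) = 138.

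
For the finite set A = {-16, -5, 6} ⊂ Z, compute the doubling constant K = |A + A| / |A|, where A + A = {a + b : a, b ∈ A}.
K = |A + A| / |A| = 5/3

Enumerate A + A = {a + b : a, b ∈ A}. With |A| = 3, there are |A|^2 = 9 ordered sum pairs; collecting distinct values, A + A = {-32, -21, -10, 1, 12}, so |A + A| = 5. Thus K = 5/3. Here |A + A| = 2|A| − 1 = 5, the minimum possible — so K = 5/3 is minimal, which holds iff A is an arithmetic progression.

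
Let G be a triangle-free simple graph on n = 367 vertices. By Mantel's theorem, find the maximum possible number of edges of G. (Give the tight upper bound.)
ex(367, K_3) = ⌊367^2/4⌋ = 33672

Mantel (1907): a triangle-free graph on n vertices has at most ⌊n^2/4⌋ edges, with equality for the complete bipartite graph K_{⌊n/2⌋, ⌈n/2⌉}. For n = 367: ⌊367^2/4⌋ = ⌊134689/4⌋ = 33672. The extremal graph is K_{183, 184}, which has 183·184 = 33672 edges.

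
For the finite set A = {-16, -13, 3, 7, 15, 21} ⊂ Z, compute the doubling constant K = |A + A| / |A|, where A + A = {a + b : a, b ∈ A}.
K = |A + A| / |A| = 21/6 = 7/2

Enumerate A + A = {a + b : a, b ∈ A}. With |A| = 6, there are |A|^2 = 36 ordered sum pairs; collecting distinct values, A + A = {-32, -29, -26, -13, -10, -9, -6, -1, 2, 5, 6, 8, 10, 14, 18, 22, 24, 28, 30, 36, 42}, so |A + A| = 21. Thus K = 21/6 = 7/2. For comparison, the minimum possible |A + A| over all 6-element sets is 2·6 − 1 = 11 (so min K = 11/6), attained only by arithmetic progressions.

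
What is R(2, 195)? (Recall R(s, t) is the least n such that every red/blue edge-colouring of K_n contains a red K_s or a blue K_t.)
R(2, 195) = 195

R(2, k) = k for all k ≥ 2: in a 2-colouring of K_k, either some edge is red (a red K_2) or all edges are blue (a blue K_k). And K_{194} coloured all-blue has no blue K_195, so R(2, 195) > 194. Hence R(2, 195) = 195.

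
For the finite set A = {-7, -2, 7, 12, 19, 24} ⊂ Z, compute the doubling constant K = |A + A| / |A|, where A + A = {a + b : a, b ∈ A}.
K = |A + A| / |A| = 18/6 = 3

Enumerate A + A = {a + b : a, b ∈ A}. With |A| = 6, there are |A|^2 = 36 ordered sum pairs; collecting distinct values, A + A = {-14, -9, -4, 0, 5, 10, 12, 14, 17, 19, 22, 24, 26, 31, 36, 38, 43, 48}, so |A + A| = 18. Thus K = 18/6 = 3. For comparison, the minimum possible |A + A| over all 6-element sets is 2·6 − 1 = 11 (so min K = 11/6), attained only by arithmetic progressions.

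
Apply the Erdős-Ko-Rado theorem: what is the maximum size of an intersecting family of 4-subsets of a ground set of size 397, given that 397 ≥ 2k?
max |F| = C(396, 3) = 10271580

The Erdős-Ko-Rado theorem states: for n ≥ 2k, an intersecting family of k-subsets of an n-element set has size at most C(n − 1, k − 1), with equality for 'star' families {A ⊆ [n] : |A| = k, i ∈ A} (fix an element i). For n = 397, k = 4: C(396, 3) = 10271580.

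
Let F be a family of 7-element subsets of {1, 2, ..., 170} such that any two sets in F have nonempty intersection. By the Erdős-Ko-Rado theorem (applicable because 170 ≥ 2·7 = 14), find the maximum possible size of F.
max |F| = C(169, 6) = 29581203652

Erdős-Ko-Rado (1961): when n ≥ 2k, max |F| = C(n−1, k−1). The bound is attained by the star {A : i ∈ A} for any fixed i ∈ [n]. Here C(170−1, 7−1) = C(169, 6) = 29581203652.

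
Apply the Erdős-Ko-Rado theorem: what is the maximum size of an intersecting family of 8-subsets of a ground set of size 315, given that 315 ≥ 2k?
max |F| = C(314, 7) = 55825075869992

The Erdős-Ko-Rado theorem states: for n ≥ 2k, an intersecting family of k-subsets of an n-element set has size at most C(n − 1, k − 1), with equality for 'star' families {A ⊆ [n] : |A| = k, i ∈ A} (fix an element i). For n = 315, k = 8: C(314, 7) = 55825075869992.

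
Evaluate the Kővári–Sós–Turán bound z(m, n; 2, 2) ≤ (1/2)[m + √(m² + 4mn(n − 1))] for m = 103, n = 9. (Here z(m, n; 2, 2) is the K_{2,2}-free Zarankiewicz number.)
z(103, 9; 2, 2) ≤ (1/2)[103 + √(103² + 4·103·9·8)] = (1/2)[103 + √40273] = 151.8407

Kővári–Sós–Turán: let r_1, ..., r_103 be the row sums and z = Σ r_i the total number of 1s. Each pair of columns can share at most one row with both entries 1 (else a 2×2 all-ones block appears), so Σ_i C(r_i, 2) ≤ C(9, 2) = 36. By convexity Σ_i C(r_i, 2) ≥ 103·C(z/103, 2) = z(z − 103)/(2·103), giving z² − 103z − 103·9·8 ≤ 0 and hence z ≤ (1/2)[103 + √(10609 + 4·7416)] = (1/2)[103 + √40273] ≈ (1/2)(103 + 200.6813) = 151.8407.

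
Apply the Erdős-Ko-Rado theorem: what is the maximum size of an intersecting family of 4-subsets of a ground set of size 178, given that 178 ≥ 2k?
max |F| = C(177, 3) = 908600

Erdős-Ko-Rado (1961): when n ≥ 2k, max |F| = C(n−1, k−1). The bound is attained by the star {A : i ∈ A} for any fixed i ∈ [n]. Here C(178−1, 4−1) = C(177, 3) = 908600.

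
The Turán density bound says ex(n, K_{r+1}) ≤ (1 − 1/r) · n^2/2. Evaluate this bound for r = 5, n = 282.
Turán density bound = (4/5) · 282^2/2 = 159048/5 ≈ 31809.6

Turán's theorem: ex(n, K_{r+1}) is achieved by the complete r-partite Turán graph T(n, r) with parts as balanced as possible, and is at most (1 − 1/r) · n^2/2. For r = 5, n = 282: the density bound is (4/5) · 79524/2 = 159048/5 ≈ 31809.6. The integer-valued extremum is e(T(282, 5)) = 31809, which is strictly less than the density bound 159048/5 since 5 ∤ 282 (the parts of T(282, 5) cannot all be equal).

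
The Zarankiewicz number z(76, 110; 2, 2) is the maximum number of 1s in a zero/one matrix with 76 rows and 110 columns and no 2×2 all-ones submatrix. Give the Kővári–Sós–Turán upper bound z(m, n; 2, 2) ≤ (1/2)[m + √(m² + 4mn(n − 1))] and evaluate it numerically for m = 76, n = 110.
z(76, 110; 2, 2) ≤ (1/2)[76 + √(76² + 4·76·110·109)] = (1/2)[76 + √3650736] = 993.345

Kővári–Sós–Turán: let r_1, ..., r_76 be the row sums and z = Σ r_i the total number of 1s. Each pair of columns can share at most one row with both entries 1 (else a 2×2 all-ones block appears), so Σ_i C(r_i, 2) ≤ C(110, 2) = 5995. By convexity Σ_i C(r_i, 2) ≥ 76·C(z/76, 2) = z(z − 76)/(2·76), giving z² − 76z − 76·110·109 ≤ 0 and hence z ≤ (1/2)[76 + √(5776 + 4·911240)] = (1/2)[76 + √3650736] ≈ (1/2)(76 + 1910.6899) = 993.345.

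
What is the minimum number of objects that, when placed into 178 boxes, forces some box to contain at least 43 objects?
n = (43 − 1)·178 + 1 = 7477

By the generalised pigeonhole principle, to guarantee some box contains ≥ r objects we need more than (r − 1) · k objects total. Threshold: n = (r − 1) · k + 1. With r = 43 and k = 178: n = 42 · 178 + 1 = 7476 + 1 = 7477. For n = 7476 = 42 · 178, we can put exactly 42 objects in every box, avoiding 43 in any single one — so 7477 is tight.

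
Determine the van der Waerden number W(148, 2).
W(148, 2) = 148 + 1 = 149

A 2-term AP is any pair of integers, so a monochromatic 2-AP exists iff some colour is used at least twice. With 148 colours, the colouring i ↦ i on {1, ..., 148} uses each colour once, avoiding any monochromatic pair, so W(148, 2) > 148. For {1, ..., 149}, pigeonhole forces two integers of the same colour, which form a monochromatic 2-AP. Hence W(148, 2) = 149.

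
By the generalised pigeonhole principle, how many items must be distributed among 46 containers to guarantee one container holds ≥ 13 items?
n = (13 − 1)·46 + 1 = 553

By the generalised pigeonhole principle, to guarantee some box contains ≥ r objects we need more than (r − 1) · k objects total. Threshold: n = (r − 1) · k + 1. With r = 13 and k = 46: n = 12 · 46 + 1 = 552 + 1 = 553. For n = 552 = 12 · 46, we can put exactly 12 objects in every box, avoiding 13 in any single one — so 553 is tight.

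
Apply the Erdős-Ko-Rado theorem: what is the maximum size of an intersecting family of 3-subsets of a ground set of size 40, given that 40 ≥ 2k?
max |F| = C(39, 2) = 741

Erdős-Ko-Rado (1961): when n ≥ 2k, max |F| = C(n−1, k−1). The bound is attained by the star {A : i ∈ A} for any fixed i ∈ [n]. Here C(40−1, 3−1) = C(39, 2) = 741.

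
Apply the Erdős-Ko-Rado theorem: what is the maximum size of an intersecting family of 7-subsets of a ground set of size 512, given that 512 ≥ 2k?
max |F| = C(511, 6) = 24010353303937

Erdős-Ko-Rado (1961): when n ≥ 2k, max |F| = C(n−1, k−1). The bound is attained by the star {A : i ∈ A} for any fixed i ∈ [n]. Here C(512−1, 7−1) = C(511, 6) = 24010353303937.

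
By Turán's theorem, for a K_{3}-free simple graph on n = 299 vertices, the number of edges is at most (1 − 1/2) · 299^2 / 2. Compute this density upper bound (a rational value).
Turán density bound = (1/2) · 299^2/2 = 89401/4 ≈ 22350.25

Turán's theorem: ex(n, K_{r+1}) is achieved by the complete r-partite Turán graph T(n, r) with parts as balanced as possible, and is at most (1 − 1/r) · n^2/2. For r = 2, n = 299: the density bound is (1/2) · 89401/2 = 89401/4 ≈ 22350.25. The integer-valued extremum is e(T(299, 2)) = 22350, which is strictly less than the density bound 89401/4 since 2 ∤ 299 (the parts of T(299, 2) cannot all be equal).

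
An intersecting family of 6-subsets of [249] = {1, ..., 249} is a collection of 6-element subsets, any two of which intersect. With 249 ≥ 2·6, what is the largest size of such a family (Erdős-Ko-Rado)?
max |F| = C(248, 5) = 7506861544

Erdős-Ko-Rado (1961): when n ≥ 2k, max |F| = C(n−1, k−1). The bound is attained by the star {A : i ∈ A} for any fixed i ∈ [n]. Here C(249−1, 6−1) = C(248, 5) = 7506861544.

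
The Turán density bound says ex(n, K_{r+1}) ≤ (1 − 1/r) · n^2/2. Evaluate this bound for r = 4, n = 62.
Turán density bound = (3/4) · 62^2/2 = 2883/2 ≈ 1441.5

Turán's theorem: ex(n, K_{r+1}) is achieved by the complete r-partite Turán graph T(n, r) with parts as balanced as possible, and is at most (1 − 1/r) · n^2/2. For r = 4, n = 62: the density bound is (3/4) · 3844/2 = 2883/2 ≈ 1441.5. The integer-valued extremum is e(T(62, 4)) = 1441, which is strictly less than the density bound 2883/2 since 4 ∤ 62 (the parts of T(62, 4) cannot all be equal).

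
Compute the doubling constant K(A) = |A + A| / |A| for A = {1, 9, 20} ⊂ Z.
K = |A + A| / |A| = 6/3 = 2

Enumerate A + A = {a + b : a, b ∈ A}. With |A| = 3, there are |A|^2 = 9 ordered sum pairs; collecting distinct values, A + A = {2, 10, 18, 21, 29, 40}, so |A + A| = 6. Thus K = 6/3 = 2. For comparison, the minimum possible |A + A| over all 3-element sets is 2·3 − 1 = 5 (so min K = 5/3), attained only by arithmetic progressions.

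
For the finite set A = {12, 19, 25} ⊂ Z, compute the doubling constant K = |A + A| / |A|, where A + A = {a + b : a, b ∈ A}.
K = |A + A| / |A| = 6/3 = 2

Enumerate A + A = {a + b : a, b ∈ A}. With |A| = 3, there are |A|^2 = 9 ordered sum pairs; collecting distinct values, A + A = {24, 31, 37, 38, 44, 50}, so |A + A| = 6. Thus K = 6/3 = 2. For comparison, the minimum possible |A + A| over all 3-element sets is 2·3 − 1 = 5 (so min K = 5/3), attained only by arithmetic progressions.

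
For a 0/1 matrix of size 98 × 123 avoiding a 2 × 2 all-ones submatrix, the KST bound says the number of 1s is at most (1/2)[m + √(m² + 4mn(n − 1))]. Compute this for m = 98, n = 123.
z(98, 123; 2, 2) ≤ (1/2)[98 + √(98² + 4·98·123·122)] = (1/2)[98 + √5891956] = 1262.6676

Kővári–Sós–Turán: let r_1, ..., r_98 be the row sums and z = Σ r_i the total number of 1s. Each pair of columns can share at most one row with both entries 1 (else a 2×2 all-ones block appears), so Σ_i C(r_i, 2) ≤ C(123, 2) = 7503. By convexity Σ_i C(r_i, 2) ≥ 98·C(z/98, 2) = z(z − 98)/(2·98), giving z² − 98z − 98·123·122 ≤ 0 and hence z ≤ (1/2)[98 + √(9604 + 4·1470588)] = (1/2)[98 + √5891956] ≈ (1/2)(98 + 2427.3352) = 1262.6676.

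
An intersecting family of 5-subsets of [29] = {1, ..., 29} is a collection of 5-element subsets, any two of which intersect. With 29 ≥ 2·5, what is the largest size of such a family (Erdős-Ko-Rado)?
max |F| = C(28, 4) = 20475

Erdős-Ko-Rado (1961): when n ≥ 2k, max |F| = C(n−1, k−1). The bound is attained by the star {A : i ∈ A} for any fixed i ∈ [n]. Here C(29−1, 5−1) = C(28, 4) = 20475.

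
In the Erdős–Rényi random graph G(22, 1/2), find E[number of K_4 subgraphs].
E[# K_4] = C(22, 4) · (1/2)^C(4, 2) = 7315 / 2^6 = 114.296875

For each 4-subset S of vertices (there are C(22, 4) = 7315 such S), let X_S = 1 if S induces a K_4 (all C(4, 2) = 6 edges present). Then P(X_S = 1) = (1/2)^6 = 1/64. By linearity of expectation, E[# K_4] = C(22, 4) · (1/2)^6 = 7315 / 64 = 114.296875.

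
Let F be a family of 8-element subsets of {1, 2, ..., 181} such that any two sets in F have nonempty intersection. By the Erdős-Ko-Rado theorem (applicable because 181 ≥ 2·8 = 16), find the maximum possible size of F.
max |F| = C(180, 7) = 1079414463600

Erdős-Ko-Rado (1961): when n ≥ 2k, max |F| = C(n−1, k−1). The bound is attained by the star {A : i ∈ A} for any fixed i ∈ [n]. Here C(181−1, 8−1) = C(180, 7) = 1079414463600.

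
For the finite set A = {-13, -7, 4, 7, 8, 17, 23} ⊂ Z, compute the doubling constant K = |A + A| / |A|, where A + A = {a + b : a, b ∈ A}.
K = |A + A| / |A| = 26/7

Enumerate A + A = {a + b : a, b ∈ A}. With |A| = 7, there are |A|^2 = 49 ordered sum pairs; collecting distinct values, A + A = {-26, -20, -14, -9, -6, -5, -3, 0, 1, 4, 8, 10, 11, 12, 14, 15, 16, 21, 24, 25, 27, 30, 31, 34, 40, 46}, so |A + A| = 26. Thus K = 26/7. For comparison, the minimum possible |A + A| over all 7-element sets is 2·7 − 1 = 13 (so min K = 13/7), attained only by arithmetic progressions.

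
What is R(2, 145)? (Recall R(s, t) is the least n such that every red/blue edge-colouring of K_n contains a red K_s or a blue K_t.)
R(2, 145) = 145

R(2, k) = k for all k ≥ 2: in a 2-colouring of K_k, either some edge is red (a red K_2) or all edges are blue (a blue K_k). And K_{144} coloured all-blue has no blue K_145, so R(2, 145) > 144. Hence R(2, 145) = 145.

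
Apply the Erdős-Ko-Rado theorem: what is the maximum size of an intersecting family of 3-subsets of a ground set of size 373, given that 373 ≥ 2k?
max |F| = C(372, 2) = 69006

The Erdős-Ko-Rado theorem states: for n ≥ 2k, an intersecting family of k-subsets of an n-element set has size at most C(n − 1, k − 1), with equality for 'star' families {A ⊆ [n] : |A| = k, i ∈ A} (fix an element i). For n = 373, k = 3: C(372, 2) = 69006.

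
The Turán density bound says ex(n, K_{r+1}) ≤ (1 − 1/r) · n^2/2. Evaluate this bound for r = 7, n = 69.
Turán density bound = (6/7) · 69^2/2 = 14283/7 ≈ 2040.4286

Turán's theorem: ex(n, K_{r+1}) is achieved by the complete r-partite Turán graph T(n, r) with parts as balanced as possible, and is at most (1 − 1/r) · n^2/2. For r = 7, n = 69: the density bound is (6/7) · 4761/2 = 14283/7 ≈ 2040.4286. The integer-valued extremum is e(T(69, 7)) = 2040, which is strictly less than the density bound 14283/7 since 7 ∤ 69 (the parts of T(69, 7) cannot all be equal).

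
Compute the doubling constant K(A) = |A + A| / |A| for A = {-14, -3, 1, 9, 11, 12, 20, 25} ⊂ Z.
K = |A + A| / |A| = 32/8 = 4

Enumerate A + A = {a + b : a, b ∈ A}. With |A| = 8, there are |A|^2 = 64 ordered sum pairs; collecting distinct values, A + A = {-28, -17, -13, -6, -5, -3, -2, 2, 6, 8, 9, 10, 11, 12, 13, 17, 18, 20, 21, 22, 23, 24, 26, 29, 31, 32, 34, 36, 37, 40, 45, 50}, so |A + A| = 32. Thus K = 32/8 = 4. For comparison, the minimum possible |A + A| over all 8-element sets is 2·8 − 1 = 15 (so min K = 15/8), attained only by arithmetic progressions.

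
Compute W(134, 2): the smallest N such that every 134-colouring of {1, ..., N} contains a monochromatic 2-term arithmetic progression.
W(134, 2) = 134 + 1 = 135

A 2-term AP is any pair of integers, so a monochromatic 2-AP exists iff some colour is used at least twice. With 134 colours, the colouring i ↦ i on {1, ..., 134} uses each colour once, avoiding any monochromatic pair, so W(134, 2) > 134. For {1, ..., 135}, pigeonhole forces two integers of the same colour, which form a monochromatic 2-AP. Hence W(134, 2) = 135.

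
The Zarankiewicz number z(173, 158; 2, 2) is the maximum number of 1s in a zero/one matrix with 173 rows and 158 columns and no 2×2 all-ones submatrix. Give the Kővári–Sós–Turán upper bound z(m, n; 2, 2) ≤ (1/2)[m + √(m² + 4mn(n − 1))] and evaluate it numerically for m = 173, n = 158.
z(173, 158; 2, 2) ≤ (1/2)[173 + √(173² + 4·173·158·157)] = (1/2)[173 + √17195681] = 2159.8838

Kővári–Sós–Turán: let r_1, ..., r_173 be the row sums and z = Σ r_i the total number of 1s. Each pair of columns can share at most one row with both entries 1 (else a 2×2 all-ones block appears), so Σ_i C(r_i, 2) ≤ C(158, 2) = 12403. By convexity Σ_i C(r_i, 2) ≥ 173·C(z/173, 2) = z(z − 173)/(2·173), giving z² − 173z − 173·158·157 ≤ 0 and hence z ≤ (1/2)[173 + √(29929 + 4·4291438)] = (1/2)[173 + √17195681] ≈ (1/2)(173 + 4146.7675) = 2159.8838.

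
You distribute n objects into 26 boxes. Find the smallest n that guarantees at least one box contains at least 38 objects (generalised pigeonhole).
n = (38 − 1)·26 + 1 = 963

By the generalised pigeonhole principle, to guarantee some box contains ≥ r objects we need more than (r − 1) · k objects total. Threshold: n = (r − 1) · k + 1. With r = 38 and k = 26: n = 37 · 26 + 1 = 962 + 1 = 963. For n = 962 = 37 · 26, we can put exactly 37 objects in every box, avoiding 38 in any single one — so 963 is tight.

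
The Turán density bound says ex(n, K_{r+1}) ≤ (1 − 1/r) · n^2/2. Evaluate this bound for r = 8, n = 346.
Turán density bound = (7/8) · 346^2/2 = 209503/4 ≈ 52375.75

Turán's theorem: ex(n, K_{r+1}) is achieved by the complete r-partite Turán graph T(n, r) with parts as balanced as possible, and is at most (1 − 1/r) · n^2/2. For r = 8, n = 346: the density bound is (7/8) · 119716/2 = 209503/4 ≈ 52375.75. The integer-valued extremum is e(T(346, 8)) = 52375, which is strictly less than the density bound 209503/4 since 8 ∤ 346 (the parts of T(346, 8) cannot all be equal).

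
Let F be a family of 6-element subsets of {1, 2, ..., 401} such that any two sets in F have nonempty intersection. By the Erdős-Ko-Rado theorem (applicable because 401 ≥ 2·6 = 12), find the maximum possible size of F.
max |F| = C(400, 5) = 83218600080

Erdős-Ko-Rado (1961): when n ≥ 2k, max |F| = C(n−1, k−1). The bound is attained by the star {A : i ∈ A} for any fixed i ∈ [n]. Here C(401−1, 6−1) = C(400, 5) = 83218600080.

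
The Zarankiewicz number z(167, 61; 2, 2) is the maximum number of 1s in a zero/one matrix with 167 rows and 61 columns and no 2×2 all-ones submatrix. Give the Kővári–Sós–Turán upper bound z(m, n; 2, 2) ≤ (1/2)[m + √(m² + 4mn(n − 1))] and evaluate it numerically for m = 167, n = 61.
z(167, 61; 2, 2) ≤ (1/2)[167 + √(167² + 4·167·61·60)] = (1/2)[167 + √2472769] = 869.752

Kővári–Sós–Turán: let r_1, ..., r_167 be the row sums and z = Σ r_i the total number of 1s. Each pair of columns can share at most one row with both entries 1 (else a 2×2 all-ones block appears), so Σ_i C(r_i, 2) ≤ C(61, 2) = 1830. By convexity Σ_i C(r_i, 2) ≥ 167·C(z/167, 2) = z(z − 167)/(2·167), giving z² − 167z − 167·61·60 ≤ 0 and hence z ≤ (1/2)[167 + √(27889 + 4·611220)] = (1/2)[167 + √2472769] ≈ (1/2)(167 + 1572.5041) = 869.752.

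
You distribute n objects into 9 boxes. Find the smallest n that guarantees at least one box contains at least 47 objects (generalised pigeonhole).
n = (47 − 1)·9 + 1 = 415

By the generalised pigeonhole principle, to guarantee some box contains ≥ r objects we need more than (r − 1) · k objects total. Threshold: n = (r − 1) · k + 1. With r = 47 and k = 9: n = 46 · 9 + 1 = 414 + 1 = 415. For n = 414 = 46 · 9, we can put exactly 46 objects in every box, avoiding 47 in any single one — so 415 is tight.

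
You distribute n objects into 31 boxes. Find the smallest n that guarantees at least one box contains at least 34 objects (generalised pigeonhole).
n = (34 − 1)·31 + 1 = 1024

By the generalised pigeonhole principle, to guarantee some box contains ≥ r objects we need more than (r − 1) · k objects total. Threshold: n = (r − 1) · k + 1. With r = 34 and k = 31: n = 33 · 31 + 1 = 1023 + 1 = 1024. For n = 1023 = 33 · 31, we can put exactly 33 objects in every box, avoiding 34 in any single one — so 1024 is tight.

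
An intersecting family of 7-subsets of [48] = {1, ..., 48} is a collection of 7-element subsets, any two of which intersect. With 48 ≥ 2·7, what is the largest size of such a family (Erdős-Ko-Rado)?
max |F| = C(47, 6) = 10737573

Erdős-Ko-Rado (1961): when n ≥ 2k, max |F| = C(n−1, k−1). The bound is attained by the star {A : i ∈ A} for any fixed i ∈ [n]. Here C(48−1, 7−1) = C(47, 6) = 10737573.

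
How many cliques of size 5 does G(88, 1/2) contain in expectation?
E[# K_5] = C(88, 5) · (1/2)^C(5, 2) = 39175752 / 2^10 = 4896969/128 = 38257.5703125

For each 5-subset S of vertices (there are C(88, 5) = 39175752 such S), let X_S = 1 if S induces a K_5 (all C(5, 2) = 10 edges present). Then P(X_S = 1) = (1/2)^10 = 1/1024. By linearity of expectation, E[# K_5] = C(88, 5) · (1/2)^10 = 39175752 / 1024 = 4896969/128 = 38257.5703125.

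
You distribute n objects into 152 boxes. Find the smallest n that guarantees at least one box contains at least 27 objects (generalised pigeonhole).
n = (27 − 1)·152 + 1 = 3953

By the generalised pigeonhole principle, to guarantee some box contains ≥ r objects we need more than (r − 1) · k objects total. Threshold: n = (r − 1) · k + 1. With r = 27 and k = 152: n = 26 · 152 + 1 = 3952 + 1 = 3953. For n = 3952 = 26 · 152, we can put exactly 26 objects in every box, avoiding 27 in any single one — so 3953 is tight.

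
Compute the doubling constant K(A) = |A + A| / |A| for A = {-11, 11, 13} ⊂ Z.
K = |A + A| / |A| = 6/3 = 2

Enumerate A + A = {a + b : a, b ∈ A}. With |A| = 3, there are |A|^2 = 9 ordered sum pairs; collecting distinct values, A + A = {-22, 0, 2, 22, 24, 26}, so |A + A| = 6. Thus K = 6/3 = 2. For comparison, the minimum possible |A + A| over all 3-element sets is 2·3 − 1 = 5 (so min K = 5/3), attained only by arithmetic progressions.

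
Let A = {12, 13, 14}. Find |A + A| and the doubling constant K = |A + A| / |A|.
K = |A + A| / |A| = 5/3

Enumerate A + A = {a + b : a, b ∈ A}. With |A| = 3, there are |A|^2 = 9 ordered sum pairs; collecting distinct values, A + A = {24, 25, 26, 27, 28}, so |A + A| = 5. Thus K = 5/3. Here |A + A| = 2|A| − 1 = 5, the minimum possible — so K = 5/3 is minimal, which holds iff A is an arithmetic progression.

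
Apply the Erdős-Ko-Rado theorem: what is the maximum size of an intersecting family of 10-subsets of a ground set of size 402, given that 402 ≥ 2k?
max |F| = C(401, 9) = 674945738076676550

Erdős-Ko-Rado (1961): when n ≥ 2k, max |F| = C(n−1, k−1). The bound is attained by the star {A : i ∈ A} for any fixed i ∈ [n]. Here C(402−1, 10−1) = C(401, 9) = 674945738076676550.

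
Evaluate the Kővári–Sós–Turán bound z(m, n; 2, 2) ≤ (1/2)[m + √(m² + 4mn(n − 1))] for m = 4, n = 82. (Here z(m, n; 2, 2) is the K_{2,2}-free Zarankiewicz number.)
z(4, 82; 2, 2) ≤ (1/2)[4 + √(4² + 4·4·82·81)] = (1/2)[4 + √106288] = 165.0092

Kővári–Sós–Turán: let r_1, ..., r_4 be the row sums and z = Σ r_i the total number of 1s. Each pair of columns can share at most one row with both entries 1 (else a 2×2 all-ones block appears), so Σ_i C(r_i, 2) ≤ C(82, 2) = 3321. By convexity Σ_i C(r_i, 2) ≥ 4·C(z/4, 2) = z(z − 4)/(2·4), giving z² − 4z − 4·82·81 ≤ 0 and hence z ≤ (1/2)[4 + √(16 + 4·26568)] = (1/2)[4 + √106288] ≈ (1/2)(4 + 326.0184) = 165.0092.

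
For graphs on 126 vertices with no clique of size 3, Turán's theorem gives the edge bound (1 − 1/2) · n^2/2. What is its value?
Turán density bound = (1/2) · 126^2/2 = 3969

Turán's theorem: ex(n, K_{r+1}) is achieved by the complete r-partite Turán graph T(n, r) with parts as balanced as possible, and is at most (1 − 1/r) · n^2/2. For r = 2, n = 126: the density bound is (1/2) · 15876/2 = 3969. Since 2 ∣ 126, the Turán graph T(126, 2) has parts of equal size 63, and its edge count e(T(126, 2)) = 3969 attains the density bound exactly.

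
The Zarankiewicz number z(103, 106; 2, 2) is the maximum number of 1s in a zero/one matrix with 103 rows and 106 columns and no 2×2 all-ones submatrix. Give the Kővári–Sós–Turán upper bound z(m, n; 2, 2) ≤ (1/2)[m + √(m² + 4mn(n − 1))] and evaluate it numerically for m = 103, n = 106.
z(103, 106; 2, 2) ≤ (1/2)[103 + √(103² + 4·103·106·105)] = (1/2)[103 + √4596169] = 1123.4339

Kővári–Sós–Turán: let r_1, ..., r_103 be the row sums and z = Σ r_i the total number of 1s. Each pair of columns can share at most one row with both entries 1 (else a 2×2 all-ones block appears), so Σ_i C(r_i, 2) ≤ C(106, 2) = 5565. By convexity Σ_i C(r_i, 2) ≥ 103·C(z/103, 2) = z(z − 103)/(2·103), giving z² − 103z − 103·106·105 ≤ 0 and hence z ≤ (1/2)[103 + √(10609 + 4·1146390)] = (1/2)[103 + √4596169] ≈ (1/2)(103 + 2143.8678) = 1123.4339.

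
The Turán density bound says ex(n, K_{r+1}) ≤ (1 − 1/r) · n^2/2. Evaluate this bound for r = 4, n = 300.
Turán density bound = (3/4) · 300^2/2 = 33750

Turán's theorem: ex(n, K_{r+1}) is achieved by the complete r-partite Turán graph T(n, r) with parts as balanced as possible, and is at most (1 − 1/r) · n^2/2. For r = 4, n = 300: the density bound is (3/4) · 90000/2 = 33750. Since 4 ∣ 300, the Turán graph T(300, 4) has parts of equal size 75, and its edge count e(T(300, 4)) = 33750 attains the density bound exactly.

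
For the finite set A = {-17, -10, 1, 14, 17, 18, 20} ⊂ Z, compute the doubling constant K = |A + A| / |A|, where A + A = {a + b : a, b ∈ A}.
K = |A + A| / |A| = 27/7

Enumerate A + A = {a + b : a, b ∈ A}. With |A| = 7, there are |A|^2 = 49 ordered sum pairs; collecting distinct values, A + A = {-34, -27, -20, -16, -9, -3, 0, 1, 2, 3, 4, 7, 8, 10, 15, 18, 19, 21, 28, 31, 32, 34, 35, 36, 37, 38, 40}, so |A + A| = 27. Thus K = 27/7. For comparison, the minimum possible |A + A| over all 7-element sets is 2·7 − 1 = 13 (so min K = 13/7), attained only by arithmetic progressions.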